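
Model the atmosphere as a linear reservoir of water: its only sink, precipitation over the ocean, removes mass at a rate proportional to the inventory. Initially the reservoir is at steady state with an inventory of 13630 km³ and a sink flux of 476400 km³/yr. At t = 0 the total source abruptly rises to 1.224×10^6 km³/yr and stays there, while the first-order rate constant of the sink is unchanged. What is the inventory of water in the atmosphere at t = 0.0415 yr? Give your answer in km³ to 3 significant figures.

30000 km³

Residence time τ = M₀/F₀ = 0.02861 yr. The eventual steady state is M_∞ = M₀·(F₁/F₀) = 13630 × 1.224×10^6/476400 = 35019 km³.
The anomaly ΔM(t) = M(t) − M_∞ decays as ΔM₀·e^(−t/τ) with ΔM₀ = 13630 − 35019 = −21390 km³.
At t = 0.0415 yr, e^(−t/τ) = e^(−1.451) = 0.2344, so ΔM = −5015 km³ and M = 35019 − 5015 = 30004 km³.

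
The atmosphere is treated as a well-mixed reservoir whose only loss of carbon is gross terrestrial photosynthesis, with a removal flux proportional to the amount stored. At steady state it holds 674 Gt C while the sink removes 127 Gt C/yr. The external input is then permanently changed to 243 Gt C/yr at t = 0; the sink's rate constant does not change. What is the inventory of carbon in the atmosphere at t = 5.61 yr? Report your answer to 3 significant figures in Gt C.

Residence time τ = M₀/F₀ = 5.307 yr. The eventual steady state is M_∞ = M₀·(F₁/F₀) = 674 × 243/127 = 1289.6 Gt C.
The anomaly ΔM(t) = M(t) − M_∞ decays as ΔM₀·e^(−t/τ) with ΔM₀ = 674 − 1289.6 = −615.6 Gt C.
At t = 5.61 yr, e^(−t/τ) = e^(−1.057) = 0.3475, so ΔM = −213.9 Gt C and M = 1289.6 − 213.9 = 1075.7 Gt C.

1080 Gt C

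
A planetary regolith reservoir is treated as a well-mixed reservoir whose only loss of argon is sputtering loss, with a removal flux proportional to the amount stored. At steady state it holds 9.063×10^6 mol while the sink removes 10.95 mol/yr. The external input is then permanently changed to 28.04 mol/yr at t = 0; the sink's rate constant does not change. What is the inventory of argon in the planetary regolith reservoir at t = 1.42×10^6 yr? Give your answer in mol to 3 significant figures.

2.07×10^7 mol

Residence time τ = M₀/F₀ = 827700 yr. The eventual steady state is M_∞ = M₀·(F₁/F₀) = 9.063×10^6 × 28.04/10.95 = 2.3208×10^7 mol.
The anomaly ΔM(t) = M(t) − M_∞ decays as ΔM₀·e^(−t/τ) with ΔM₀ = 9.063×10^6 − 2.3208×10^7 = −1.414×10^7 mol.
At t = 1.42×10^6 yr, e^(−t/τ) = e^(−1.716) = 0.1798, so ΔM = −2.544×10^6 mol and M = 2.3208×10^7 − 2.544×10^6 = 2.0664×10^7 mol.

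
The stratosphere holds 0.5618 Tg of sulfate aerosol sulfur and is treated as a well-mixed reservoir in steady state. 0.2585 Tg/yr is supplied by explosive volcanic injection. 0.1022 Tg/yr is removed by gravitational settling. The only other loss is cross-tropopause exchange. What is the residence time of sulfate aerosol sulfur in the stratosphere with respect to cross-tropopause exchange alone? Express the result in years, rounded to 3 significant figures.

At steady state ΣF_in = ΣF_out.
ΣF_in = 0.25850 Tg/yr.
Cross-tropopause exchange flux = ΣF_in − (0.1022) = 0.25850 − 0.1022 = 0.1563 Tg/yr.
τ = M / F = 0.5618 / 0.1563 = 3.594 yr.

3.59 yr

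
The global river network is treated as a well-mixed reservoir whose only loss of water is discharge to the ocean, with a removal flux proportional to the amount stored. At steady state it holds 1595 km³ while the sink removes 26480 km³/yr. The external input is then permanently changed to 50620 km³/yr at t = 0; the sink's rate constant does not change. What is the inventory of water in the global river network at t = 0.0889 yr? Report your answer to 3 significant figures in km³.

2720 km³

The sink rate constant is k = F₀/M₀ = 26480/1595 = 16.60 yr⁻¹.
Solving dM/dt = F₁ − kM with M(0) = M₀ gives M(t) = F₁/k + (M₀ − F₁/k)·e^(−kt).
F₁/k = 50620/16.60 = 3049.1 km³; kt = 16.60 × 0.0889 = 1.476, e^(−kt) = 0.2286.
M(0.0889) = 3049.1 + (1595 − 3049.1) × 0.2286 = 3049.1 − 332.4 = 2716.7 km³.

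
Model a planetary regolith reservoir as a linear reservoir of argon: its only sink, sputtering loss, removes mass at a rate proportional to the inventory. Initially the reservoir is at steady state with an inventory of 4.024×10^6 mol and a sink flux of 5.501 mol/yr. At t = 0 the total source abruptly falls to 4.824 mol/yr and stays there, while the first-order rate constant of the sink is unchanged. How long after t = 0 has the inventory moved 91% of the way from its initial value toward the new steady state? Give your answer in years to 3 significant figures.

τ = M₀/F₀ = 4.024×10^6/5.501 = 731500 yr.
The remaining gap fraction is e^(−t/τ); 91% covered ⇒ e^(−t/τ) = 0.0900.
t = −τ ln(0.0900) = 731500 × 2.408 = 1.761×10^6 yr.

1.76×10^6 yr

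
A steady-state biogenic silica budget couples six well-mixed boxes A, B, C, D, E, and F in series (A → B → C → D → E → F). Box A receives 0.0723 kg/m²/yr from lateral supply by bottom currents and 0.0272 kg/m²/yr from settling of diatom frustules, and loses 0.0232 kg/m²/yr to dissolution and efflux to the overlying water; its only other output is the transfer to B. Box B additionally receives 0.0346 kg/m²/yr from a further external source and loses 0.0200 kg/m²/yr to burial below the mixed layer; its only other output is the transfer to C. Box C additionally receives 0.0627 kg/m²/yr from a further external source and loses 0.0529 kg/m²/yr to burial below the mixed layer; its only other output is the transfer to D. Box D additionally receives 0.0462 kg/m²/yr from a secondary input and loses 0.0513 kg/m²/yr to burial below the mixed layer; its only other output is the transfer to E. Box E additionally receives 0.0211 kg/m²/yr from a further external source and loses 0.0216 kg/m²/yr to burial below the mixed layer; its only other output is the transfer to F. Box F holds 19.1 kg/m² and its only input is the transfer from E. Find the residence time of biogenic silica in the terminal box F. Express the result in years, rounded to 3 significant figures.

201 yr

Box A: F(A→B) = (0.0723 + 0.0272) − 0.0232 = 0.076300 kg/m²/yr.
Box B: F(B→C) = (0.076300 + 0.0346) − 0.0200 = 0.090900 kg/m²/yr.
Box C: F(C→D) = (0.090900 + 0.0627) − 0.0529 = 0.10070 kg/m²/yr.
Box D: F(D→E) = (0.10070 + 0.0462) − 0.0513 = 0.095600 kg/m²/yr.
Box E: F(E→F) = (0.095600 + 0.0211) − 0.0216 = 0.095100 kg/m²/yr.
Box F throughput = its input = 0.095100 kg/m²/yr; τ = 19.1 / 0.095100 = 200.8 yr.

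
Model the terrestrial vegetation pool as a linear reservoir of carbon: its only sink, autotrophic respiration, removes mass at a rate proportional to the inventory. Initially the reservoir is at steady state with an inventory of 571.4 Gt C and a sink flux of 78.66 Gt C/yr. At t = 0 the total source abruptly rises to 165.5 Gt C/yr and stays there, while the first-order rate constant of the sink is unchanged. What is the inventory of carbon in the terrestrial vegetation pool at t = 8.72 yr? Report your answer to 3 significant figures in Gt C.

1010 Gt C

τ = M₀/F₀ = 571.4/78.66 = 7.264 yr; rate constant k = 1/τ.
New steady state M_∞ = F₁/k = F₁·τ = 165.5 × 7.264 = 1202.2 Gt C.
M(t) = M_∞ + (M₀ − M_∞)·e^(−t/τ); t/τ = 8.72/7.264 = 1.200, so e^(−t/τ) = 0.3011.
M(t) = 1202.2 − 630.8 × 0.3011 = 1012.3 Gt C.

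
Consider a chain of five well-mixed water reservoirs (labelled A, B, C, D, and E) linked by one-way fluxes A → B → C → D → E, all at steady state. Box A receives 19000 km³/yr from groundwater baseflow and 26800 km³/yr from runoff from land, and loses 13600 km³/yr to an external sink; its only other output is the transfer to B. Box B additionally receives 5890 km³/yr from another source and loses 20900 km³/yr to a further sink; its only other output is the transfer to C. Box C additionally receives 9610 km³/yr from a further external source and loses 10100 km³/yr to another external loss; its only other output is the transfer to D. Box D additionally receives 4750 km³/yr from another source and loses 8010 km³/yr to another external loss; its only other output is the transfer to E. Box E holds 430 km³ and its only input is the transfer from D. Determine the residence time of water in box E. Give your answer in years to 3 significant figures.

Box A: F(A→B) = (19000 + 26800) − 13600 = 32200 km³/yr.
Box B: F(B→C) = (32200 + 5890) − 20900 = 17190 km³/yr.
Box C: F(C→D) = (17190 + 9610) − 10100 = 16700 km³/yr.
Box D: F(D→E) = (16700 + 4750) − 8010 = 13440 km³/yr.
Box E throughput = its input = 13440 km³/yr; τ = 430 / 13440 = 0.03199 yr.

0.0320 yr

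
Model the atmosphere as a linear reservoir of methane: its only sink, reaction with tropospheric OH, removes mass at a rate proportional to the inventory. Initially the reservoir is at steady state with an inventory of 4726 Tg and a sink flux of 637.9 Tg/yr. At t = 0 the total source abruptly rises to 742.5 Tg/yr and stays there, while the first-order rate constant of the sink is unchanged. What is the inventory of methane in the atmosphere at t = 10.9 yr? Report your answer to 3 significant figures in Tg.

τ = M₀/F₀ = 4726/637.9 = 7.409 yr; rate constant k = 1/τ.
New steady state M_∞ = F₁/k = F₁·τ = 742.5 × 7.409 = 5500.9 Tg.
M(t) = M_∞ + (M₀ − M_∞)·e^(−t/τ); t/τ = 10.9/7.409 = 1.471, so e^(−t/τ) = 0.2296.
M(t) = 5500.9 − 774.9 × 0.2296 = 5323.0 Tg.

5320 Tg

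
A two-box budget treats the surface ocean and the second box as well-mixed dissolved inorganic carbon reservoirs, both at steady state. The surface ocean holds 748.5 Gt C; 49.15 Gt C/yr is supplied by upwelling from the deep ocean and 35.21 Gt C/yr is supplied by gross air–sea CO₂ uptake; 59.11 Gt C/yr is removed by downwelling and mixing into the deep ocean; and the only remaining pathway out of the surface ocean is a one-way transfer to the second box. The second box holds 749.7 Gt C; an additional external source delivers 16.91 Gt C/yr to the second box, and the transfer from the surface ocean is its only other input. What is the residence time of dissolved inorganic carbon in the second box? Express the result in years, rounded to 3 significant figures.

17.8 yr

Balance the surface ocean: ΣF_in = 49.15 + 35.21 = 84.360 Gt C/yr.
Transfer to the second box = ΣF_in − (59.11) = 25.250 Gt C/yr.
Total input to the second box = 25.250 + 16.91 = 42.160 Gt C/yr; at steady state this equals its total output.
τ = M / F = 749.7 / 42.160 = 17.78 yr.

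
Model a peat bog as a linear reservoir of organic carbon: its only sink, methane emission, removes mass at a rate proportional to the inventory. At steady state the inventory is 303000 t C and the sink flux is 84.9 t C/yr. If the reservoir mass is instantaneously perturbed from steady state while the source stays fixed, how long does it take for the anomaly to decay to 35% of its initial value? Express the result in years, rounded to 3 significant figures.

For a linear reservoir the anomaly decays as exp(−t/τ) with τ = M/F = 303000/84.9 = 3569 yr.
exp(−t/τ) = 0.35 ⇒ t = −τ ln(0.35) = 3569 × 1.050 = 3747 yr.

3750 yr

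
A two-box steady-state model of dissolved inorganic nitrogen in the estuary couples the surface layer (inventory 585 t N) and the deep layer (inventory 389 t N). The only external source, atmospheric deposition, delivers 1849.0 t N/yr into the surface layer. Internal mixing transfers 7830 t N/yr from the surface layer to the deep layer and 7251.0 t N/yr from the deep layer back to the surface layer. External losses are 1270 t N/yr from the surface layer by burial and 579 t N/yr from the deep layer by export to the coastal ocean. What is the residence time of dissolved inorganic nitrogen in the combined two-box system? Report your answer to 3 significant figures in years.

0.527 yr

For the system as a whole, the A↔B exchange is internal and contributes nothing to the throughput; only the external sinks remove mass.
M_total = 585 + 389 = 974.00 t N.
ΣF_external_out = 1270 + 579 = 1849.0 t N/yr.
τ = M_total / ΣF_ext = 974.00 / 1849.0 = 0.5268 yr.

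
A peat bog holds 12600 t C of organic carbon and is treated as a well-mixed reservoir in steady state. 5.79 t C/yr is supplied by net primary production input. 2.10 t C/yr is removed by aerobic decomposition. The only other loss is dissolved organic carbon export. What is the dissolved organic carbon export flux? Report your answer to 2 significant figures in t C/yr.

At steady state ΣF_in = ΣF_out.
ΣF_in = 5.7900 t C/yr.
Dissolved organic carbon export flux = ΣF_in − (2.10) = 5.7900 − 2.100 = 3.690 t C/yr.

3.7 t C/yr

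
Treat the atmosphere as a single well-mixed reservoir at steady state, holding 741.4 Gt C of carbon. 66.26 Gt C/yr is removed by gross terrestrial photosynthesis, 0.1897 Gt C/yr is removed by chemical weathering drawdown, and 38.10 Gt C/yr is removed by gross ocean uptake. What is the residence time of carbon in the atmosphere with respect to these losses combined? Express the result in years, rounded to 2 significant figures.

Total removal = 66.26 + 0.1897 + 38.10 = 104.55 Gt C/yr.
τ = M / ΣF_out = 741.4 / 104.55 = 7.091 yr.

7.1 yr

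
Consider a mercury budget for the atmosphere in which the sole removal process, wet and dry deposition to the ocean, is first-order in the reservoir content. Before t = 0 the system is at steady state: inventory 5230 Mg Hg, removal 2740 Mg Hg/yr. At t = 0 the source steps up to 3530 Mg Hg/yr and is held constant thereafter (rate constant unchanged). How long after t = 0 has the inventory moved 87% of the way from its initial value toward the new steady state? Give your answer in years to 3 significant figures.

3.89 yr

τ = M₀/F₀ = 5230/2740 = 1.909 yr.
The remaining gap fraction is e^(−t/τ); 87% covered ⇒ e^(−t/τ) = 0.130.
t = −τ ln(0.130) = 1.909 × 2.040 = 3.894 yr.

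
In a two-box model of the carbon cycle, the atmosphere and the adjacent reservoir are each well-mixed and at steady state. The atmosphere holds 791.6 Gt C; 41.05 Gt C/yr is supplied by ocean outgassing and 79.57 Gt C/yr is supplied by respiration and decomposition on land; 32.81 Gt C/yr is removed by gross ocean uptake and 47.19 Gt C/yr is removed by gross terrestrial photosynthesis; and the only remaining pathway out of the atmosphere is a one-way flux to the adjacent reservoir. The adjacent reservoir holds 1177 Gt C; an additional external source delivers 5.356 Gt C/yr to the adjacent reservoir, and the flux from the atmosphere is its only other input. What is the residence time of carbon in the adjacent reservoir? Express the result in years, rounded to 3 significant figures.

25.6 yr

Balance the atmosphere: ΣF_in = 41.05 + 79.57 = 120.62 Gt C/yr.
Flux to the adjacent reservoir = ΣF_in − (32.81 + 47.19) = 40.620 Gt C/yr.
Total input to the adjacent reservoir = 40.620 + 5.356 = 45.976 Gt C/yr; at steady state this equals its total output.
τ = M / F = 1177 / 45.976 = 25.60 yr.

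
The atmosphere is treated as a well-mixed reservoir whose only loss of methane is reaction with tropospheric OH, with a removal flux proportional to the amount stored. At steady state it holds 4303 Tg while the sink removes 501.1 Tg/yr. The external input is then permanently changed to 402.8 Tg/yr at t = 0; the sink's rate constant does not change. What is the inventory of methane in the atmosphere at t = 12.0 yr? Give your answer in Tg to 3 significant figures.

Residence time τ = M₀/F₀ = 8.587 yr. The eventual steady state is M_∞ = M₀·(F₁/F₀) = 4303 × 402.8/501.1 = 3458.9 Tg.
The anomaly ΔM(t) = M(t) − M_∞ decays as ΔM₀·e^(−t/τ) with ΔM₀ = 4303 − 3458.9 = 844.1 Tg.
At t = 12.0 yr, e^(−t/τ) = e^(−1.397) = 0.2472, so ΔM = 208.7 Tg and M = 3458.9 + 208.7 = 3667.6 Tg.

3670 Tg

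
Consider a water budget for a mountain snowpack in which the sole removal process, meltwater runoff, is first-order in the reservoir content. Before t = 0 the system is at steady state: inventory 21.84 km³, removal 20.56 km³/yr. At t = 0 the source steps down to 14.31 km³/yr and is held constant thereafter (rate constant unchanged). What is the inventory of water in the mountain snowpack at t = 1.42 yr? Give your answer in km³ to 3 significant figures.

Residence time τ = M₀/F₀ = 1.062 yr. The eventual steady state is M_∞ = M₀·(F₁/F₀) = 21.84 × 14.31/20.56 = 15.201 km³.
The anomaly ΔM(t) = M(t) − M_∞ decays as ΔM₀·e^(−t/τ) with ΔM₀ = 21.84 − 15.201 = 6.639 km³.
At t = 1.42 yr, e^(−t/τ) = e^(−1.337) = 0.2627, so ΔM = 1.744 km³ and M = 15.201 + 1.744 = 16.945 km³.

16.9 km³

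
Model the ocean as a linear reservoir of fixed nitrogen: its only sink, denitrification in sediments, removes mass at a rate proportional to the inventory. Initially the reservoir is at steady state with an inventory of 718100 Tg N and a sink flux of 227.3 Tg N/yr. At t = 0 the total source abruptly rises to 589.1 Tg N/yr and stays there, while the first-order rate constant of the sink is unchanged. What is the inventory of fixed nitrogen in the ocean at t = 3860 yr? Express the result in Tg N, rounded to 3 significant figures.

1.52×10^6 Tg N

τ = M₀/F₀ = 718100/227.3 = 3159 yr; rate constant k = 1/τ.
New steady state M_∞ = F₁/k = F₁·τ = 589.1 × 3159 = 1.8611×10^6 Tg N.
M(t) = M_∞ + (M₀ − M_∞)·e^(−t/τ); t/τ = 3860/3159 = 1.222, so e^(−t/τ) = 0.2947.
M(t) = 1.8611×10^6 − 1.143×10^6 × 0.2947 = 1.5243×10^6 Tg N.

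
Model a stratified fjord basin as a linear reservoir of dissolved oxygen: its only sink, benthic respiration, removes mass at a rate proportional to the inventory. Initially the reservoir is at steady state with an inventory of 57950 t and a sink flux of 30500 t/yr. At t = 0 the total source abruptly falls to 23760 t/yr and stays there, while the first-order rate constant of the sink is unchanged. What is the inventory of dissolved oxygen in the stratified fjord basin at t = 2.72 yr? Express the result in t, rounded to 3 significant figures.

48200 t

Residence time τ = M₀/F₀ = 1.900 yr. The eventual steady state is M_∞ = M₀·(F₁/F₀) = 57950 × 23760/30500 = 45144 t.
The anomaly ΔM(t) = M(t) − M_∞ decays as ΔM₀·e^(−t/τ) with ΔM₀ = 57950 − 45144 = 12810 t.
At t = 2.72 yr, e^(−t/τ) = e^(−1.432) = 0.2389, so ΔM = 3060 t and M = 45144 + 3060 = 48204 t.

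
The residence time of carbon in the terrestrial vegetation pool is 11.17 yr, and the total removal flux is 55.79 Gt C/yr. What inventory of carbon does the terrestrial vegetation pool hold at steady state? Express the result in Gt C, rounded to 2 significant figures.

τ = M/F ⇒ M = τ × F = 11.17 × 55.79 = 623.2 Gt C.

620 Gt C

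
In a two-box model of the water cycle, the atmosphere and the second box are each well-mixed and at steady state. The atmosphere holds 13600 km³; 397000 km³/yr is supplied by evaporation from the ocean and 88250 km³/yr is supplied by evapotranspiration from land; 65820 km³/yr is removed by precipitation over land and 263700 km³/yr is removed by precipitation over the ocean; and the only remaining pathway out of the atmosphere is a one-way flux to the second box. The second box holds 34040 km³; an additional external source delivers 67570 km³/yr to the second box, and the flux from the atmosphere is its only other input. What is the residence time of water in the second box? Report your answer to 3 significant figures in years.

0.152 yr

Balance the atmosphere: ΣF_in = 397000 + 88250 = 485250 km³/yr.
Flux to the second box = ΣF_in − (65820 + 263700) = 155730 km³/yr.
Total input to the second box = 155730 + 67570 = 223300 km³/yr; at steady state this equals its total output.
τ = M / F = 34040 / 223300 = 0.1524 yr.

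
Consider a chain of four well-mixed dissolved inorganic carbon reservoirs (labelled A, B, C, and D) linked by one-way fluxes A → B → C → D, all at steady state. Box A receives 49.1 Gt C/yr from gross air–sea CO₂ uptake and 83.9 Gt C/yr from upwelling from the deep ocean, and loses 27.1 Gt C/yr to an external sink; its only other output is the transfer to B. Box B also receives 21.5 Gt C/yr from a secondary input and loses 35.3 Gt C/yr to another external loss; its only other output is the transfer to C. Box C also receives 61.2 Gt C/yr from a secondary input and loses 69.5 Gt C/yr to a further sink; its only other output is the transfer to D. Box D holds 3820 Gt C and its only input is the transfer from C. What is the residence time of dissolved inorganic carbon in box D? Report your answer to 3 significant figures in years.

Box A: F(A→B) = (49.1 + 83.9) − 27.1 = 105.90 Gt C/yr.
Box B: F(B→C) = (105.90 + 21.5) − 35.3 = 92.100 Gt C/yr.
Box C: F(C→D) = (92.100 + 61.2) − 69.5 = 83.800 Gt C/yr.
Box D throughput = its input = 83.800 Gt C/yr; τ = 3820 / 83.800 = 45.58 yr.

45.6 yr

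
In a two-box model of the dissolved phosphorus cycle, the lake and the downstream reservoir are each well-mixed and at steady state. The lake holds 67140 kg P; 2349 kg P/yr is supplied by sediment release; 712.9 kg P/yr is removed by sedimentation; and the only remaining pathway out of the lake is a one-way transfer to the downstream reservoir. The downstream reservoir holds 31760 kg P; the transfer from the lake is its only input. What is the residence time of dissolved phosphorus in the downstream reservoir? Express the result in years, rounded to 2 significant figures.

Balance the lake: ΣF_in = 2349.0 kg P/yr.
Transfer to the downstream reservoir = ΣF_in − (712.9) = 1636.1 kg P/yr.
At steady state the output of the downstream reservoir equals its input, 1636.1 kg P/yr.
τ = M / F = 31760 / 1636.1 = 19.41 yr.

19 yr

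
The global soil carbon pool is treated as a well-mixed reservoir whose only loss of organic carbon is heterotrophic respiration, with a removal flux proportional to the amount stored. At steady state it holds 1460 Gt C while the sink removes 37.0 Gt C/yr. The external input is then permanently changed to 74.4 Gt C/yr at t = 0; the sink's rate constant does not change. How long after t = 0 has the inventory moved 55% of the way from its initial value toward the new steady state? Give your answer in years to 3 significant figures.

31.5 yr

τ = M₀/F₀ = 1460/37.0 = 39.46 yr.
The remaining gap fraction is e^(−t/τ); 55% covered ⇒ e^(−t/τ) = 0.450.
t = −τ ln(0.450) = 39.46 × 0.7985 = 31.51 yr.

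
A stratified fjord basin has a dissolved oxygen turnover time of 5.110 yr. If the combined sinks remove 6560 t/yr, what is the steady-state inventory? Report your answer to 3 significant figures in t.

33500 t

τ = M/F ⇒ M = τ × F = 5.110 × 6560 = 33520 t.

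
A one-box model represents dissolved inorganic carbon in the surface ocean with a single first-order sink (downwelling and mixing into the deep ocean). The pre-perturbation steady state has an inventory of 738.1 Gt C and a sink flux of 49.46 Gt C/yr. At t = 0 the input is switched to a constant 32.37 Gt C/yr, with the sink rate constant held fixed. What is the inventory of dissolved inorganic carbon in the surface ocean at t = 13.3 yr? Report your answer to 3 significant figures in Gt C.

588 Gt C

τ = M₀/F₀ = 738.1/49.46 = 14.92 yr; rate constant k = 1/τ.
New steady state M_∞ = F₁/k = F₁·τ = 32.37 × 14.92 = 483.06 Gt C.
M(t) = M_∞ + (M₀ − M_∞)·e^(−t/τ); t/τ = 13.3/14.92 = 0.8912, so e^(−t/τ) = 0.4102.
M(t) = 483.06 + 255.0 × 0.4102 = 587.67 Gt C.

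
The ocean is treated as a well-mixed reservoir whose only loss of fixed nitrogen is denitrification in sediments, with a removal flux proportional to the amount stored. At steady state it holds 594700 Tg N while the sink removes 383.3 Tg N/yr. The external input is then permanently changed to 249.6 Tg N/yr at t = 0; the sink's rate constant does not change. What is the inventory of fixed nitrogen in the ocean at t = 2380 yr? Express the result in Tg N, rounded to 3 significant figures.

Residence time τ = M₀/F₀ = 1552 yr. The eventual steady state is M_∞ = M₀·(F₁/F₀) = 594700 × 249.6/383.3 = 387260 Tg N.
The anomaly ΔM(t) = M(t) − M_∞ decays as ΔM₀·e^(−t/τ) with ΔM₀ = 594700 − 387260 = 207400 Tg N.
At t = 2380 yr, e^(−t/τ) = e^(−1.534) = 0.2157, so ΔM = 44740 Tg N and M = 387260 + 44740 = 432000 Tg N.

432000 Tg N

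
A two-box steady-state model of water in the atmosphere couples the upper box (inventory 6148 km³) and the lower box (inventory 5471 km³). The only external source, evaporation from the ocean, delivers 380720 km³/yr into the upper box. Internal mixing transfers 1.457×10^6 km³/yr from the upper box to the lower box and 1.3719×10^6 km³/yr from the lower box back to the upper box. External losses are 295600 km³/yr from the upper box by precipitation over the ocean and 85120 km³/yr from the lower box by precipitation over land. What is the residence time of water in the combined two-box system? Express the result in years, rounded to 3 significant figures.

0.0305 yr

Treat the two boxes together as one reservoir: the mixing fluxes between them are internal recycling, so τ = ΣM / Σ(external losses).
M_total = 6148 + 5471 = 11619 km³.
ΣF_external_out = 295600 + 85120 = 380720 km³/yr.
τ = M_total / ΣF_ext = 11619 / 380720 = 0.03052 yr.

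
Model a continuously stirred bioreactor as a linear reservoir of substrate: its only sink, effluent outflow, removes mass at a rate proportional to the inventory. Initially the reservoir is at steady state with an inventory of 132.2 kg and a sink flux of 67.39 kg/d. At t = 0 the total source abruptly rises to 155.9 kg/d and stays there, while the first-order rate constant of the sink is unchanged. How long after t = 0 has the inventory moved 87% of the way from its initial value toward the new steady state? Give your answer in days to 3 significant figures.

4.00 d

τ = M₀/F₀ = 132.2/67.39 = 1.962 d.
The remaining gap fraction is e^(−t/τ); 87% covered ⇒ e^(−t/τ) = 0.130.
t = −τ ln(0.130) = 1.962 × 2.040 = 4.002 d.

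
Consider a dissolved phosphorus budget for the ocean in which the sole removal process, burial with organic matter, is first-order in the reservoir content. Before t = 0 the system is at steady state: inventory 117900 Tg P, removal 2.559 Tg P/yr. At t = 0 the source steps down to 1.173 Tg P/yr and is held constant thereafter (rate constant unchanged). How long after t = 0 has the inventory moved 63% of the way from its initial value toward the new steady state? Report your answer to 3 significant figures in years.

τ = M₀/F₀ = 117900/2.559 = 46070 yr.
The remaining gap fraction is e^(−t/τ); 63% covered ⇒ e^(−t/τ) = 0.370.
t = −τ ln(0.370) = 46070 × 0.9943 = 45810 yr.

45800 yr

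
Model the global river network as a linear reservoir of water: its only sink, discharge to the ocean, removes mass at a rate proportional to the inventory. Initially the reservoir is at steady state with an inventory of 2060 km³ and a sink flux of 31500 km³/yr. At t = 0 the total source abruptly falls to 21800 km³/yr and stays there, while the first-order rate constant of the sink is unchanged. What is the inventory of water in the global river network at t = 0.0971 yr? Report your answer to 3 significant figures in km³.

1570 km³

Residence time τ = M₀/F₀ = 0.06540 yr. The eventual steady state is M_∞ = M₀·(F₁/F₀) = 2060 × 21800/31500 = 1425.7 km³.
The anomaly ΔM(t) = M(t) − M_∞ decays as ΔM₀·e^(−t/τ) with ΔM₀ = 2060 − 1425.7 = 634.3 km³.
At t = 0.0971 yr, e^(−t/τ) = e^(−1.485) = 0.2266, so ΔM = 143.7 km³ and M = 1425.7 + 143.7 = 1569.4 km³.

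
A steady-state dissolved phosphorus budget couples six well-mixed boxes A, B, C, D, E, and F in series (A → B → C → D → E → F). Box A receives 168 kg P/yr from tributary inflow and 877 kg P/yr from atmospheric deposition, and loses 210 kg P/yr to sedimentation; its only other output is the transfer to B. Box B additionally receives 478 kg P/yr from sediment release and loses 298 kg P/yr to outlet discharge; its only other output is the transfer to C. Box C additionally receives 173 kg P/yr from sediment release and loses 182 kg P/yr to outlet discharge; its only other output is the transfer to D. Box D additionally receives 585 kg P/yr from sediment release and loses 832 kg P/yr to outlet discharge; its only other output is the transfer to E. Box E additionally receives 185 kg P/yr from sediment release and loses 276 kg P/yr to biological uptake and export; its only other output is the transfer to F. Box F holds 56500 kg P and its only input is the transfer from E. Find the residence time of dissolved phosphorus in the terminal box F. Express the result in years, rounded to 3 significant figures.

84.6 yr

Box A: F(A→B) = (168 + 877) − 210 = 835.00 kg P/yr.
Box B: F(B→C) = (835.00 + 478) − 298 = 1015.0 kg P/yr.
Box C: F(C→D) = (1015.0 + 173) − 182 = 1006.0 kg P/yr.
Box D: F(D→E) = (1006.0 + 585) − 832 = 759.00 kg P/yr.
Box E: F(E→F) = (759.00 + 185) − 276 = 668.00 kg P/yr.
Box F throughput = its input = 668.00 kg P/yr; τ = 56500 / 668.00 = 84.58 yr.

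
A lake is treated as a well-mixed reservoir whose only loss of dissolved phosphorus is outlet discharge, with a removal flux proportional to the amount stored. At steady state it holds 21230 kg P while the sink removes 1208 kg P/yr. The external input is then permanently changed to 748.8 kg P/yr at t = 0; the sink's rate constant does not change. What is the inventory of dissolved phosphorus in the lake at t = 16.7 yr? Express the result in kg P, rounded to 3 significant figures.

16300 kg P

Residence time τ = M₀/F₀ = 17.57 yr. The eventual steady state is M_∞ = M₀·(F₁/F₀) = 21230 × 748.8/1208 = 13160 kg P.
The anomaly ΔM(t) = M(t) − M_∞ decays as ΔM₀·e^(−t/τ) with ΔM₀ = 21230 − 13160 = 8070 kg P.
At t = 16.7 yr, e^(−t/τ) = e^(−0.9502) = 0.3866, so ΔM = 3120 kg P and M = 13160 + 3120 = 16280 kg P.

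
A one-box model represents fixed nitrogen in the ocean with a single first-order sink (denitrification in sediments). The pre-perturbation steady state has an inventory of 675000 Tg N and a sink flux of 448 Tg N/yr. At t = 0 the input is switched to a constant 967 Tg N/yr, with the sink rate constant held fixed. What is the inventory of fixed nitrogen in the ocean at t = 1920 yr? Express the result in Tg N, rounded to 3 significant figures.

The sink rate constant is k = F₀/M₀ = 448/675000 = 0.0006637 yr⁻¹.
Solving dM/dt = F₁ − kM with M(0) = M₀ gives M(t) = F₁/k + (M₀ − F₁/k)·e^(−kt).
F₁/k = 967/0.0006637 = 1.4570×10^6 Tg N; kt = 0.0006637 × 1920 = 1.274, e^(−kt) = 0.2796.
M(1920) = 1.4570×10^6 + (675000 − 1.4570×10^6) × 0.2796 = 1.4570×10^6 − 218700 = 1.2383×10^6 Tg N.

1.24×10^6 Tg N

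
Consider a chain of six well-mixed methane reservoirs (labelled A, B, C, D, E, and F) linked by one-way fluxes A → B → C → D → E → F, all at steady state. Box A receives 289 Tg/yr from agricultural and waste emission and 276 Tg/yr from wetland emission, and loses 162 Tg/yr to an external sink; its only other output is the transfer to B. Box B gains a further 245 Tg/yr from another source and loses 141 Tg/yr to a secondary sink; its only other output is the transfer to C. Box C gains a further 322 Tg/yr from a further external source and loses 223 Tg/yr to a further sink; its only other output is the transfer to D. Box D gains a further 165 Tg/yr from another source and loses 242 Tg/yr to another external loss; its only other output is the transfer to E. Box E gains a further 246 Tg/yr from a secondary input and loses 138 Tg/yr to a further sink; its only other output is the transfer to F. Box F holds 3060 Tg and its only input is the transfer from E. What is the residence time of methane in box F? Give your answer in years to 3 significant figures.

Box A: F(A→B) = (289 + 276) − 162 = 403.00 Tg/yr.
Box B: F(B→C) = (403.00 + 245) − 141 = 507.00 Tg/yr.
Box C: F(C→D) = (507.00 + 322) − 223 = 606.00 Tg/yr.
Box D: F(D→E) = (606.00 + 165) − 242 = 529.00 Tg/yr.
Box E: F(E→F) = (529.00 + 246) − 138 = 637.00 Tg/yr.
Box F throughput = its input = 637.00 Tg/yr; τ = 3060 / 637.00 = 4.804 yr.

4.80 yr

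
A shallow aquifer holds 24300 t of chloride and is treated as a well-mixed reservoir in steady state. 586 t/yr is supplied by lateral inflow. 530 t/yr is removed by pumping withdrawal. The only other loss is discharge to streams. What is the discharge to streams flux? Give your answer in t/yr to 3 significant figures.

56.0 t/yr

At steady state ΣF_in = ΣF_out.
ΣF_in = 586.00 t/yr.
Discharge to streams flux = ΣF_in − (530) = 586.00 − 530.0 = 56.00 t/yr.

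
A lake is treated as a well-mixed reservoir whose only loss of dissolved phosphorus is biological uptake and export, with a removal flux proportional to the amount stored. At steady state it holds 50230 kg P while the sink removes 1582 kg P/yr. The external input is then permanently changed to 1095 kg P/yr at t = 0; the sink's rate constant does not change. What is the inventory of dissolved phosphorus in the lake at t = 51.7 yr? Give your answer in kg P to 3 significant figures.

Residence time τ = M₀/F₀ = 31.75 yr. The eventual steady state is M_∞ = M₀·(F₁/F₀) = 50230 × 1095/1582 = 34767 kg P.
The anomaly ΔM(t) = M(t) − M_∞ decays as ΔM₀·e^(−t/τ) with ΔM₀ = 50230 − 34767 = 15460 kg P.
At t = 51.7 yr, e^(−t/τ) = e^(−1.628) = 0.1963, so ΔM = 3035 kg P and M = 34767 + 3035 = 37802 kg P.

37800 kg P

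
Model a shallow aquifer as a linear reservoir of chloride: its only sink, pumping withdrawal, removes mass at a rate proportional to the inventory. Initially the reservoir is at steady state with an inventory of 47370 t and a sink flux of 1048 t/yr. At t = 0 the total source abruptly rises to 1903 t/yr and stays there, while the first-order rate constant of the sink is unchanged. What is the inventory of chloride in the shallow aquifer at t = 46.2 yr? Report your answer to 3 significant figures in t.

72100 t

The sink rate constant is k = F₀/M₀ = 1048/47370 = 0.02212 yr⁻¹.
Solving dM/dt = F₁ − kM with M(0) = M₀ gives M(t) = F₁/k + (M₀ − F₁/k)·e^(−kt).
F₁/k = 1903/0.02212 = 86016 t; kt = 0.02212 × 46.2 = 1.022, e^(−kt) = 0.3598.
M(46.2) = 86016 + (47370 − 86016) × 0.3598 = 86016 − 13910 = 72110 t.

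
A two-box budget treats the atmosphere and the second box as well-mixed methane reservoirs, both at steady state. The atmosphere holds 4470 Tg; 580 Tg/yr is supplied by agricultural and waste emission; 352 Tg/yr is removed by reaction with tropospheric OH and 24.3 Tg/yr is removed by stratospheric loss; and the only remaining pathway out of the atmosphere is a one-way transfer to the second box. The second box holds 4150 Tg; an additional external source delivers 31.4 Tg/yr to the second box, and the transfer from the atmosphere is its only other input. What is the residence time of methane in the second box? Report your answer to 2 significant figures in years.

Balance the atmosphere: ΣF_in = 580.00 Tg/yr.
Transfer to the second box = ΣF_in − (352 + 24.3) = 203.70 Tg/yr.
Total input to the second box = 203.70 + 31.4 = 235.10 Tg/yr; at steady state this equals its total output.
τ = M / F = 4150 / 235.10 = 17.65 yr.

18 yr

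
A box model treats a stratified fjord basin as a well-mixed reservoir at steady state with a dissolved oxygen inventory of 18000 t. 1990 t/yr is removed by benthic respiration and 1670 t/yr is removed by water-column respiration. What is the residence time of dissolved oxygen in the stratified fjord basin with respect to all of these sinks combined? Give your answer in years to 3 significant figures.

Total removal flux = 1990 + 1670 = 3660.0 t/yr.
τ = M / ΣF_out = 18000 / 3660.0 = 4.918 yr.

4.92 yr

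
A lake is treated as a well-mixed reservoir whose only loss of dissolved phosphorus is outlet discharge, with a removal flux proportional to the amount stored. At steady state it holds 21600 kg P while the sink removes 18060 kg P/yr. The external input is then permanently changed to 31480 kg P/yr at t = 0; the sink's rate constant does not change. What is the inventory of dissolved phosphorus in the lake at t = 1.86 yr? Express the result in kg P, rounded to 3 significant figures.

34300 kg P

τ = M₀/F₀ = 21600/18060 = 1.196 yr; rate constant k = 1/τ.
New steady state M_∞ = F₁/k = F₁·τ = 31480 × 1.196 = 37650 kg P.
M(t) = M_∞ + (M₀ − M_∞)·e^(−t/τ); t/τ = 1.86/1.196 = 1.555, so e^(−t/τ) = 0.2112.
M(t) = 37650 − 16050 × 0.2112 = 34261 kg P.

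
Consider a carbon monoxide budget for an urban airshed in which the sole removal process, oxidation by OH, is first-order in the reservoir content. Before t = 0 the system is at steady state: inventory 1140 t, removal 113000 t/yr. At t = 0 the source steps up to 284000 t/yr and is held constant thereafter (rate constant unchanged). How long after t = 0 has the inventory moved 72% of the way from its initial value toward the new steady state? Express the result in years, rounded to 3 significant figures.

τ = M₀/F₀ = 1140/113000 = 0.01009 yr.
The remaining gap fraction is e^(−t/τ); 72% covered ⇒ e^(−t/τ) = 0.280.
t = −τ ln(0.280) = 0.01009 × 1.273 = 0.01284 yr.

0.0128 yr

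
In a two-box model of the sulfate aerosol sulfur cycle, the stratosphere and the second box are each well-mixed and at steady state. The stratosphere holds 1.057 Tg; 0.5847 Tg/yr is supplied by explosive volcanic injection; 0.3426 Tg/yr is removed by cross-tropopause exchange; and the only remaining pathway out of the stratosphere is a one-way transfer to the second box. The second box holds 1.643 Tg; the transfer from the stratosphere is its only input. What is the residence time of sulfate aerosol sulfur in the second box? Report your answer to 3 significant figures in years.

6.79 yr

Balance the stratosphere: ΣF_in = 0.58470 Tg/yr.
Transfer to the second box = ΣF_in − (0.3426) = 0.24210 Tg/yr.
At steady state the output of the second box equals its input, 0.24210 Tg/yr.
τ = M / F = 1.643 / 0.24210 = 6.786 yr.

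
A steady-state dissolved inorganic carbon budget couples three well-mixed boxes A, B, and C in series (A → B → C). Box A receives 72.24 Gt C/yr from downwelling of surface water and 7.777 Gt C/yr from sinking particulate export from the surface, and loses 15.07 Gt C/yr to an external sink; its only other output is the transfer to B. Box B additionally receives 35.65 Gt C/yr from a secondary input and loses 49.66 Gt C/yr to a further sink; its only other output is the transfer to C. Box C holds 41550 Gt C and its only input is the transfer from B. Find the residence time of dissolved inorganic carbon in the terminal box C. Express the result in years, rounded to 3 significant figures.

816 yr

Box A: F(A→B) = (72.24 + 7.777) − 15.07 = 64.947 Gt C/yr.
Box B: F(B→C) = (64.947 + 35.65) − 49.66 = 50.937 Gt C/yr.
Box C throughput = its input = 50.937 Gt C/yr; τ = 41550 / 50.937 = 815.7 yr.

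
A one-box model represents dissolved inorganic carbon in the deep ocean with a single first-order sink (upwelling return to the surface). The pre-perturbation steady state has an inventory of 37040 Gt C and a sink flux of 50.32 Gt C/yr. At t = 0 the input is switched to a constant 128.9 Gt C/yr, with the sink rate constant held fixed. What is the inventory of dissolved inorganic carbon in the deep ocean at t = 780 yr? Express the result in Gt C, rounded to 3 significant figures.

74800 Gt C

The sink rate constant is k = F₀/M₀ = 50.32/37040 = 0.001359 yr⁻¹.
Solving dM/dt = F₁ − kM with M(0) = M₀ gives M(t) = F₁/k + (M₀ − F₁/k)·e^(−kt).
F₁/k = 128.9/0.001359 = 94882 Gt C; kt = 0.001359 × 780 = 1.060, e^(−kt) = 0.3466.
M(780) = 94882 + (37040 − 94882) × 0.3466 = 94882 − 20050 = 74835 Gt C.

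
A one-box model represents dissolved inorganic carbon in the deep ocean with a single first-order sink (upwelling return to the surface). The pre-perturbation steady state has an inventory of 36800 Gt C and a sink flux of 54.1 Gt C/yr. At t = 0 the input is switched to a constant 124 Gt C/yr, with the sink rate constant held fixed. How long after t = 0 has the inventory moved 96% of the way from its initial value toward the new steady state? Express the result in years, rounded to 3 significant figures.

τ = M₀/F₀ = 36800/54.1 = 680.2 yr.
The remaining gap fraction is e^(−t/τ); 96% covered ⇒ e^(−t/τ) = 0.0400.
t = −τ ln(0.0400) = 680.2 × 3.219 = 2190 yr.

2190 yr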